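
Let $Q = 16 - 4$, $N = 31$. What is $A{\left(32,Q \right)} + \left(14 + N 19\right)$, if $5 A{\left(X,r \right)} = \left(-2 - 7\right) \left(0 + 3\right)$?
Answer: $\frac{2988}{5} \approx 597.6$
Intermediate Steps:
$Q = 12$ ($Q = 16 - 4 = 12$)
$A{\left(X,r \right)} = - \frac{27}{5}$ ($A{\left(X,r \right)} = \frac{\left(-2 - 7\right) \left(0 + 3\right)}{5} = \frac{\left(-9\right) 3}{5} = \frac{1}{5} \left(-27\right) = - \frac{27}{5}$)
$A{\left(32,Q \right)} + \left(14 + N 19\right) = - \frac{27}{5} + \left(14 + 31 \cdot 19\right) = - \frac{27}{5} + \left(14 + 589\right) = - \frac{27}{5} + 603 = \frac{2988}{5}$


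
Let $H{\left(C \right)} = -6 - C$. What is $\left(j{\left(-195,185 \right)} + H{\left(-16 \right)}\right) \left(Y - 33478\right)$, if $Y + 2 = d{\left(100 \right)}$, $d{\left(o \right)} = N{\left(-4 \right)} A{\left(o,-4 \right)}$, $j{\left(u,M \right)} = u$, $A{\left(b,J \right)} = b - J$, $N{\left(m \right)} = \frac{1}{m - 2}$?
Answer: $\frac{18591020}{3} \approx 6.197 \cdot 10^{6}$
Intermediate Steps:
$N{\left(m \right)} = \frac{1}{-2 + m}$
$d{\left(o \right)} = - \frac{2}{3} - \frac{o}{6}$ ($d{\left(o \right)} = \frac{o - -4}{-2 - 4} = \frac{o + 4}{-6} = - \frac{4 + o}{6} = - \frac{2}{3} - \frac{o}{6}$)
$Y = - \frac{58}{3}$ ($Y = -2 - \frac{52}{3} = - \frac{58}{3} \approx -19.333$)
$\left(j{\left(-195,185 \right)} + H{\left(-16 \right)}\right) \left(Y - 33478\right) = \left(-195 - -10\right) \left(- \frac{58}{3} - 33478\right) = \left(-195 + \left(-6 + 16\right)\right) \left(- \frac{100492}{3}\right) = \left(-195 + 10\right) \left(- \frac{100492}{3}\right) = \left(-185\right) \left(- \frac{100492}{3}\right) = \frac{18591020}{3}$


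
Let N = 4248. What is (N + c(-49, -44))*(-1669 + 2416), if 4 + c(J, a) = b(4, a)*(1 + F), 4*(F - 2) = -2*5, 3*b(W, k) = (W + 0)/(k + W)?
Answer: 63405111/20 ≈ 3.1703e+6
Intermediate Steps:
b(W, k) = W/(3*(W + k)) (b(W, k) = ((W + 0)/(k + W))/3 = (W/(W + k))/3 = W/(3*(W + k)))
F = -1/2 (F = 2 + (-2*5)/4 = 2 + (1/4)*(-10) = 2 - 5/2 = -1/2 ≈ -0.50000)
c(J, a) = -4 + 2/(3*(4 + a)) (c(J, a) = -4 + ((1/3)*4/(4 + a))*(1 - 1/2) = -4 + (4/(3*(4 + a)))*(1/2) = -4 + 2/(3*(4 + a)))
(N + c(-49, -44))*(-1669 + 2416) = (4248 + 2*(-23 - 6*(-44))/(3*(4 - 44)))*(-1669 + 2416) = (4248 + (2/3)*(-23 + 264)/(-40))*747 = (4248 + (2/3)*(-1/40)*241)*747 = (4248 - 241/60)*747 = (254639/60)*747 = 63405111/20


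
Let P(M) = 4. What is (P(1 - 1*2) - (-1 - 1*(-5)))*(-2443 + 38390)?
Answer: 0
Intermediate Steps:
(P(1 - 1*2) - (-1 - 1*(-5)))*(-2443 + 38390) = (4 - (-1 - 1*(-5)))*(-2443 + 38390) = (4 - (-1 + 5))*35947 = (4 - 1*4)*35947 = (4 - 4)*35947 = 0*35947 = 0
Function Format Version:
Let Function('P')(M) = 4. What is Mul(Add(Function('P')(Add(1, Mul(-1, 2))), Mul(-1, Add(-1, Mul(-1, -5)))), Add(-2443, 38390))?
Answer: 0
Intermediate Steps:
Mul(Add(Function('P')(Add(1, Mul(-1, 2))), Mul(-1, Add(-1, Mul(-1, -5)))), Add(-2443, 38390)) = Mul(Add(4, Mul(-1, Add(-1, Mul(-1, -5)))), Add(-2443, 38390)) = Mul(Add(4, Mul(-1, Add(-1, 5))), 35947) = Mul(Add(4, Mul(-1, 4)), 35947) = Mul(Add(4, -4), 35947) = Mul(0, 35947) = 0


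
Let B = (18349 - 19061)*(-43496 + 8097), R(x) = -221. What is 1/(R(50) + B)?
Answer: 1/25203867 ≈ 3.9676e-8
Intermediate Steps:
B = 25204088 (B = -712*(-35399) = 25204088)
1/(R(50) + B) = 1/(-221 + 25204088) = 1/25203867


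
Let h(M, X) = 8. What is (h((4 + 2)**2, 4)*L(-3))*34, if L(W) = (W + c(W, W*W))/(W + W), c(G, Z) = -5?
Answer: 1088/3 ≈ 362.67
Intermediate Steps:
L(W) = (-5 + W)/(2*W) (L(W) = (W - 5)/(W + W) = (-5 + W)/((2*W)) = (-5 + W)*(1/(2*W)) = (-5 + W)/(2*W))
(h((4 + 2)**2, 4)*L(-3))*34 = (8*((1/2)*(-5 - 3)/(-3)))*34 = (8*((1/2)*(-1/3)*(-8)))*34 = (8*(4/3))*34 = (32/3)*34 = 1088/3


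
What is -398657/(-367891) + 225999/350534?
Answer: 222885830947/128958303794 ≈ 1.7284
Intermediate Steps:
-398657/(-367891) + 225999/350534 = -398657*(-1/367891) + 225999*(1/350534) = 398657/367891 + 225999/350534 = 222885830947/128958303794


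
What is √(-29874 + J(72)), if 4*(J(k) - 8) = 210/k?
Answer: I*√4300599/12 ≈ 172.82*I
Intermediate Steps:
J(k) = 8 + 105/(2*k) (J(k) = 8 + (210/k)/4 = 8 + 105/(2*k))
√(-29874 + J(72)) = √(-29874 + (8 + (105/2)/72)) = √(-29874 + (8 + (105/2)*(1/72))) = √(-29874 + (8 + 35/48)) = √(-29874 + 419/48) = √(-1433533/48) = I*√4300599/12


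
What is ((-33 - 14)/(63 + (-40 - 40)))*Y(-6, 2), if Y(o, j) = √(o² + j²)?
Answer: 94*√10/17 ≈ 17.486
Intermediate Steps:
Y(o, j) = √(j² + o²)
((-33 - 14)/(63 + (-40 - 40)))*Y(-6, 2) = ((-33 - 14)/(63 + (-40 - 40)))*√(2² + (-6)²) = (-47/(63 - 80))*√(4 + 36) = (-47/(-17))*√40 = (-47*(-1/17))*(2*√10) = 47*(2*√10)/17 = 94*√10/17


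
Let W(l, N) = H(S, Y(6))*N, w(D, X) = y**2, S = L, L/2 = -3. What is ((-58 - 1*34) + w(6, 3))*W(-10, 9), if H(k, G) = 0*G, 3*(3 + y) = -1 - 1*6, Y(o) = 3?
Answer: 0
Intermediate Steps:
L = -6 (L = 2*(-3) = -6)
y = -16/3 (y = -3 + (-1 - 1*6)/3 = -3 + (-1 - 6)/3 = -3 + (1/3)*(-7) = -3 - 7/3 = -16/3 ≈ -5.3333)
S = -6
H(k, G) = 0
w(D, X) = 256/9 (w(D, X) = (-16/3)**2 = 256/9)
W(l, N) = 0 (W(l, N) = 0*N = 0)
((-58 - 1*34) + w(6, 3))*W(-10, 9) = ((-58 - 1*34) + 256/9)*0 = ((-58 - 34) + 256/9)*0 = (-92 + 256/9)*0 = -572/9*0 = 0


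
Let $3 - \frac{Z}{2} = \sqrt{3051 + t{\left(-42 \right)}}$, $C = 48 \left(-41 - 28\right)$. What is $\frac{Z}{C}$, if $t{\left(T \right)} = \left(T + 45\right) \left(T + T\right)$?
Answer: $- \frac{1}{552} + \frac{\sqrt{311}}{552} \approx 0.030136$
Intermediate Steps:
$t{\left(T \right)} = 2 T \left(45 + T\right)$ ($t{\left(T \right)} = \left(45 + T\right) 2 T = 2 T \left(45 + T\right)$)
$C = -3312$ ($C = 48 \left(-69\right) = -3312$)
$Z = 6 - 6 \sqrt{311}$ ($Z = 6 - 2 \sqrt{3051 + 2 \left(-42\right) \left(45 - 42\right)} = 6 - 2 \sqrt{3051 + 2 \left(-42\right) 3} = 6 - 2 \sqrt{3051 - 252} = 6 - 2 \sqrt{2799} = 6 - 2 \cdot 3 \sqrt{311} = 6 - 6 \sqrt{311} \approx -99.811$)
$\frac{Z}{C} = \frac{6 - 6 \sqrt{311}}{-3312} = \left(6 - 6 \sqrt{311}\right) \left(- \frac{1}{3312}\right) = - \frac{1}{552} + \frac{\sqrt{311}}{552}$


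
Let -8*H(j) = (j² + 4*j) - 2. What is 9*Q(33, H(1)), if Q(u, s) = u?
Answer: 297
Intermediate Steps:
H(j) = ¼ - j/2 - j²/8 (H(j) = -((j² + 4*j) - 2)/8 = -(-2 + j² + 4*j)/8 = ¼ - j/2 - j²/8)
9*Q(33, H(1)) = 9*33 = 297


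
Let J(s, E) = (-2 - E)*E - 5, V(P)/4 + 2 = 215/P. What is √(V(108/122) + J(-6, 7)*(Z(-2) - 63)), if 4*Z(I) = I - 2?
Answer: √430554/9 ≈ 72.907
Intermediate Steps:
Z(I) = -½ + I/4 (Z(I) = (I - 2)/4 = (-2 + I)/4 = -½ + I/4)
V(P) = -8 + 860/P (V(P) = -8 + 4*(215/P) = -8 + 860/P)
J(s, E) = -5 + E*(-2 - E) (J(s, E) = E*(-2 - E) - 5 = -5 + E*(-2 - E))
√(V(108/122) + J(-6, 7)*(Z(-2) - 63)) = √((-8 + 860/((108/122))) + (-5 - 1*7² - 2*7)*((-½ + (¼)*(-2)) - 63)) = √((-8 + 860/((108*(1/122)))) + (-5 - 1*49 - 14)*((-½ - ½) - 63)) = √((-8 + 860/(54/61)) + (-5 - 49 - 14)*(-1 - 63)) = √((-8 + 860*(61/54)) - 68*(-64)) = √((-8 + 26230/27) + 4352) = √(26014/27 + 4352) = √(143518/27) = √430554/9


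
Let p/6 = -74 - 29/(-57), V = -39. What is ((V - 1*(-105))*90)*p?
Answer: -49765320/19 ≈ -2.6192e+6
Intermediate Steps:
p = -8378/19 (p = 6*(-74 - 29/(-57)) = 6*(-74 - 29*(-1/57)) = 6*(-74 + 29/57) = 6*(-4189/57) = -8378/19 ≈ -440.95)
((V - 1*(-105))*90)*p = ((-39 - 1*(-105))*90)*(-8378/19) = ((-39 + 105)*90)*(-8378/19) = (66*90)*(-8378/19) = 5940*(-8378/19) = -49765320/19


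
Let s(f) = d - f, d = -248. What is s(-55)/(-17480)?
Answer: 193/17480 ≈ 0.011041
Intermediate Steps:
s(f) = -248 - f
s(-55)/(-17480) = (-248 - 1*(-55))/(-17480) = (-248 + 55)*(-1/17480) = -193*(-1/17480) = 193/17480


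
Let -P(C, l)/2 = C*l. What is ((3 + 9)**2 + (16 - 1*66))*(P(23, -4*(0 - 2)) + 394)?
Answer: 2444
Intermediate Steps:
P(C, l) = -2*C*l
((3 + 9)**2 + (16 - 1*66))*(P(23, -4*(0 - 2)) + 394) = ((3 + 9)**2 + (16 - 1*66))*(-2*23*(-4*(0 - 2)) + 394) = (12**2 + (16 - 66))*(-2*23*(-4*(-2)) + 394) = (144 - 50)*(-2*23*8 + 394) = 94*(-368 + 394) = 94*26 = 2444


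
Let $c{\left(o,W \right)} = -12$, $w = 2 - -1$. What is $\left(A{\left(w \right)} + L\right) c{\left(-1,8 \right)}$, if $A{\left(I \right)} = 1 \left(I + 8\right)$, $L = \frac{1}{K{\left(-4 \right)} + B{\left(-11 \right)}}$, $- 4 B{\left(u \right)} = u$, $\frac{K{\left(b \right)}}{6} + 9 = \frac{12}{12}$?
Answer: $- \frac{23844}{181} \approx -131.73$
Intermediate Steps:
$K{\left(b \right)} = -48$ ($K{\left(b \right)} = -54 + 6 \cdot \frac{12}{12} = -54 + 6 \cdot 12 \cdot \frac{1}{12} = -54 + 6 \cdot 1 = -54 + 6 = -48$)
$w = 3$ ($w = 2 + 1 = 3$)
$B{\left(u \right)} = - \frac{u}{4}$
$L = - \frac{4}{181}$ ($L = \frac{1}{-48 - - \frac{11}{4}} = \frac{1}{-48 + \frac{11}{4}} = \frac{1}{- \frac{181}{4}} = - \frac{4}{181} \approx -0.022099$)
$A{\left(I \right)} = 8 + I$ ($A{\left(I \right)} = 1 \left(8 + I\right) = 8 + I$)
$\left(A{\left(w \right)} + L\right) c{\left(-1,8 \right)} = \left(\left(8 + 3\right) - \frac{4}{181}\right) \left(-12\right) = \left(11 - \frac{4}{181}\right) \left(-12\right) = \frac{1987}{181} \left(-12\right) = - \frac{23844}{181}$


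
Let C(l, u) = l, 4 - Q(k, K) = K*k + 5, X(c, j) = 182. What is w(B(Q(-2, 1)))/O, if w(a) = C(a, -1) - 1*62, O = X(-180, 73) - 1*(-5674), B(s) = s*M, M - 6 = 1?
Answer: -55/5856 ≈ -0.0093921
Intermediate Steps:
M = 7 (M = 6 + 1 = 7)
Q(k, K) = -1 - K*k (Q(k, K) = 4 - (K*k + 5) = 4 - (5 + K*k) = 4 + (-5 - K*k) = -1 - K*k)
B(s) = 7*s (B(s) = s*7 = 7*s)
O = 5856 (O = 182 - 1*(-5674) = 182 + 5674 = 5856)
w(a) = -62 + a (w(a) = a - 1*62 = a - 62 = -62 + a)
w(B(Q(-2, 1)))/O = (-62 + 7*(-1 - 1*1*(-2)))/5856 = (-62 + 7*(-1 + 2))*(1/5856) = (-62 + 7*1)*(1/5856) = (-62 + 7)*(1/5856) = -55*1/5856 = -55/5856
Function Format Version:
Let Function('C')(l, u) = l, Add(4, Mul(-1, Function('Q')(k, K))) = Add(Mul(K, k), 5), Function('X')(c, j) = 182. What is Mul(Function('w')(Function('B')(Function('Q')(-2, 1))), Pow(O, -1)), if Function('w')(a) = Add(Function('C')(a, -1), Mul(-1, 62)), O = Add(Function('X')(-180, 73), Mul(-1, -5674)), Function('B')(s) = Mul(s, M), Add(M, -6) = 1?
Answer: Rational(-55, 5856) ≈ -0.0093921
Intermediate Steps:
M = 7 (M = Add(6, 1) = 7)
Function('Q')(k, K) = Add(-1, Mul(-1, K, k)) (Function('Q')(k, K) = Add(4, Mul(-1, Add(Mul(K, k), 5))) = Add(4, Mul(-1, Add(5, Mul(K, k)))) = Add(4, Add(-5, Mul(-1, K, k))) = Add(-1, Mul(-1, K, k)))
Function('B')(s) = Mul(7, s) (Function('B')(s) = Mul(s, 7) = Mul(7, s))
O = 5856 (O = Add(182, Mul(-1, -5674)) = Add(182, 5674) = 5856)
Function('w')(a) = Add(-62, a) (Function('w')(a) = Add(a, Mul(-1, 62)) = Add(a, -62) = Add(-62, a))
Mul(Function('w')(Function('B')(Function('Q')(-2, 1))), Pow(O, -1)) = Mul(Add(-62, Mul(7, Add(-1, Mul(-1, 1, -2)))), Pow(5856, -1)) = Mul(Add(-62, Mul(7, Add(-1, 2))), Rational(1, 5856)) = Mul(Add(-62, Mul(7, 1)), Rational(1, 5856)) = Mul(Add(-62, 7), Rational(1, 5856)) = Mul(-55, Rational(1, 5856)) = Rational(-55, 5856)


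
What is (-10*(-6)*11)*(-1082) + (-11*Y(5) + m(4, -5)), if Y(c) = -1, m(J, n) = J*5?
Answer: -714089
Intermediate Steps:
m(J, n) = 5*J
(-10*(-6)*11)*(-1082) + (-11*Y(5) + m(4, -5)) = (-10*(-6)*11)*(-1082) + (-11*(-1) + 5*4) = (60*11)*(-1082) + (11 + 20) = 660*(-1082) + 31 = -714120 + 31 = -714089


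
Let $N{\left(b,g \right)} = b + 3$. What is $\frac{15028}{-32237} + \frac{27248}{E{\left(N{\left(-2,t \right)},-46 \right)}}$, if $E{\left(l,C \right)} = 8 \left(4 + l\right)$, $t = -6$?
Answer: $\frac{109724082}{161185} \approx 680.73$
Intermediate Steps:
$N{\left(b,g \right)} = 3 + b$
$E{\left(l,C \right)} = 32 + 8 l$
$\frac{15028}{-32237} + \frac{27248}{E{\left(N{\left(-2,t \right)},-46 \right)}} = \frac{15028}{-32237} + \frac{27248}{32 + 8 \left(3 - 2\right)} = 15028 \left(- \frac{1}{32237}\right) + \frac{27248}{32 + 8 \cdot 1} = - \frac{15028}{32237} + \frac{27248}{32 + 8} = - \frac{15028}{32237} + \frac{27248}{40} = - \frac{15028}{32237} + 27248 \cdot \frac{1}{40} = - \frac{15028}{32237} + \frac{3406}{5} = \frac{109724082}{161185}$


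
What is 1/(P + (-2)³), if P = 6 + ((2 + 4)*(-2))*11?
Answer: -1/134 ≈ -0.0074627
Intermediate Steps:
P = -126 (P = 6 + (6*(-2))*11 = 6 - 12*11 = 6 - 132 = -126)
1/(P + (-2)³) = 1/(-126 + (-2)³) = 1/(-126 - 8) = 1/(-134) = -1/134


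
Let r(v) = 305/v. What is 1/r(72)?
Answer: 72/305 ≈ 0.23607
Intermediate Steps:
1/r(72) = 1/(305/72) = 72/305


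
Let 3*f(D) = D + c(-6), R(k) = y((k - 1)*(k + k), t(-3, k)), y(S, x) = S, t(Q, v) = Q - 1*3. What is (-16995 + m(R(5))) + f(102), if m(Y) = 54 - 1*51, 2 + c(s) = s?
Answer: -50882/3 ≈ -16961.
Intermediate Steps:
c(s) = -2 + s
t(Q, v) = -3 + Q (t(Q, v) = Q - 3 = -3 + Q)
R(k) = 2*k*(-1 + k) (R(k) = (k - 1)*(k + k) = (-1 + k)*(2*k) = 2*k*(-1 + k))
f(D) = -8/3 + D/3 (f(D) = (D + (-2 - 6))/3 = (D - 8)/3 = (-8 + D)/3 = -8/3 + D/3)
m(Y) = 3 (m(Y) = 54 - 51 = 3)
(-16995 + m(R(5))) + f(102) = (-16995 + 3) + (-8/3 + (1/3)*102) = -16992 + (-8/3 + 34) = -16992 + 94/3 = -50882/3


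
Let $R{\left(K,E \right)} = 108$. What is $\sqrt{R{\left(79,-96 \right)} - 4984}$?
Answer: $2 i \sqrt{1219} \approx 69.828 i$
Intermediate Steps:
$\sqrt{R{\left(79,-96 \right)} - 4984} = \sqrt{108 - 4984} = \sqrt{-4876} = 2 i \sqrt{1219}$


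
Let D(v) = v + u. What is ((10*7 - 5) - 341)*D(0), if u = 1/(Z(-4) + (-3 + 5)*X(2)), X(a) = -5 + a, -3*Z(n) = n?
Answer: 414/7 ≈ 59.143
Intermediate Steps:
Z(n) = -n/3
u = -3/14 (u = 1/(-1/3*(-4) + (-3 + 5)*(-5 + 2)) = 1/(4/3 + 2*(-3)) = 1/(4/3 - 6) = 1/(-14/3) = -3/14 ≈ -0.21429)
D(v) = -3/14 + v (D(v) = v - 3/14 = -3/14 + v)
((10*7 - 5) - 341)*D(0) = ((10*7 - 5) - 341)*(-3/14 + 0) = ((70 - 5) - 341)*(-3/14) = (65 - 341)*(-3/14) = -276*(-3/14) = 414/7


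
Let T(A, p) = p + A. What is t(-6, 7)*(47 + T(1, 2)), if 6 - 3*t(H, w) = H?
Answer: 200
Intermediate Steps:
t(H, w) = 2 - H/3
T(A, p) = A + p
t(-6, 7)*(47 + T(1, 2)) = (2 - ⅓*(-6))*(47 + (1 + 2)) = (2 + 2)*(47 + 3) = 4*50 = 200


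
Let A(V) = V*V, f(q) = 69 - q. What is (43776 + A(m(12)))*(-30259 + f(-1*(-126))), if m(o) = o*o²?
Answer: -91850204160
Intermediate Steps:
m(o) = o³
A(V) = V²
(43776 + A(m(12)))*(-30259 + f(-1*(-126))) = (43776 + (12³)²)*(-30259 + (69 - (-1)*(-126))) = (43776 + 1728²)*(-30259 + (69 - 1*126)) = (43776 + 2985984)*(-30259 + (69 - 126)) = 3029760*(-30259 - 57) = 3029760*(-30316) = -91850204160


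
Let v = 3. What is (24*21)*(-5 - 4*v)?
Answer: -8568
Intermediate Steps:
(24*21)*(-5 - 4*v) = (24*21)*(-5 - 4*3) = 504*(-5 - 12) = 504*(-17) = -8568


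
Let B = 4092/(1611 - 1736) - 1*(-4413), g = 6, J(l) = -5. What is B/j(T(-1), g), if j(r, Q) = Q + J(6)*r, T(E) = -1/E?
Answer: 547533/125 ≈ 4380.3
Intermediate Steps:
j(r, Q) = Q - 5*r
B = 547533/125 (B = 4092/(-125) + 4413 = 4092*(-1/125) + 4413 = -4092/125 + 4413 = 547533/125 ≈ 4380.3)
B/j(T(-1), g) = 547533/(125*(6 - (-5)/(-1))) = 547533/(125*(6 - (-5)*(-1))) = 547533/(125*(6 - 5*1)) = 547533/(125*(6 - 5)) = (547533/125)/1 = (547533/125)*1 = 547533/125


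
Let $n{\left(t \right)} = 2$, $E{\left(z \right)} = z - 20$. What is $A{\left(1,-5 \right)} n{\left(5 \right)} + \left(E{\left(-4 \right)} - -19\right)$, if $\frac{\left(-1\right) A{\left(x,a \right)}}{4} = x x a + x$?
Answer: $27$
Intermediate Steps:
$E{\left(z \right)} = -20 + z$ ($E{\left(z \right)} = z - 20 = -20 + z$)
$A{\left(x,a \right)} = - 4 x - 4 a x^{2}$ ($A{\left(x,a \right)} = - 4 \left(x x a + x\right) = - 4 \left(x^{2} a + x\right) = - 4 \left(a x^{2} + x\right) = - 4 \left(x + a x^{2}\right) = - 4 x - 4 a x^{2}$)
$A{\left(1,-5 \right)} n{\left(5 \right)} + \left(E{\left(-4 \right)} - -19\right) = \left(-4\right) 1 \left(1 - 5\right) 2 - 5 = \left(-4\right) 1 \left(1 - 5\right) 2 + \left(-24 + 19\right) = \left(-4\right) 1 \left(-4\right) 2 - 5 = 16 \cdot 2 - 5 = 32 - 5 = 27$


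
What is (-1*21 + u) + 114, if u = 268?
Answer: 361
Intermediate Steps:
(-1*21 + u) + 114 = (-1*21 + 268) + 114 = (-21 + 268) + 114 = 247 + 114 = 361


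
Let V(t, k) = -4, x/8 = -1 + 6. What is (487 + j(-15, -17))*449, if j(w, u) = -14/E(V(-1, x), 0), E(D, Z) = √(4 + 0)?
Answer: 215520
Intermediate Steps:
x = 40 (x = 8*(-1 + 6) = 8*5 = 40)
E(D, Z) = 2 (E(D, Z) = √4 = 2)
j(w, u) = -7 (j(w, u) = -14/2 = -14*½ = -7)
(487 + j(-15, -17))*449 = (487 - 7)*449 = 480*449 = 215520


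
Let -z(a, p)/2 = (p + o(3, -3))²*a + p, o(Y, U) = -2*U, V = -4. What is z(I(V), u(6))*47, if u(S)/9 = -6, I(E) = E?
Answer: 871380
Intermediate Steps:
u(S) = -54 (u(S) = 9*(-6) = -54)
z(a, p) = -2*p - 2*a*(6 + p)² (z(a, p) = -2*((p - 2*(-3))²*a + p) = -2*((p + 6)²*a + p) = -2*((6 + p)²*a + p) = -2*(a*(6 + p)² + p) = -2*(p + a*(6 + p)²) = -2*p - 2*a*(6 + p)²)
z(I(V), u(6))*47 = (-2*(-54) - 2*(-4)*(6 - 54)²)*47 = (108 - 2*(-4)*(-48)²)*47 = (108 - 2*(-4)*2304)*47 = (108 + 18432)*47 = 18540*47 = 871380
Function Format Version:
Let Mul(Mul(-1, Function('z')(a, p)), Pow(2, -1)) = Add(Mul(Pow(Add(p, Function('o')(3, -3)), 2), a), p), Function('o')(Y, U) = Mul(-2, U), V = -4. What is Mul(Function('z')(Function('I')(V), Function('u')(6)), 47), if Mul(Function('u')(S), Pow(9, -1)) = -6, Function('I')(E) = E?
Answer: 871380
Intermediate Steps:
Function('u')(S) = -54 (Function('u')(S) = Mul(9, -6) = -54)
Function('z')(a, p) = Add(Mul(-2, p), Mul(-2, a, Pow(Add(6, p), 2))) (Function('z')(a, p) = Mul(-2, Add(Mul(Pow(Add(p, Mul(-2, -3)), 2), a), p)) = Mul(-2, Add(Mul(Pow(Add(p, 6), 2), a), p)) = Mul(-2, Add(Mul(Pow(Add(6, p), 2), a), p)) = Mul(-2, Add(Mul(a, Pow(Add(6, p), 2)), p)) = Mul(-2, Add(p, Mul(a, Pow(Add(6, p), 2)))) = Add(Mul(-2, p), Mul(-2, a, Pow(Add(6, p), 2))))
Mul(Function('z')(Function('I')(V), Function('u')(6)), 47) = Mul(Add(Mul(-2, -54), Mul(-2, -4, Pow(Add(6, -54), 2))), 47) = Mul(Add(108, Mul(-2, -4, Pow(-48, 2))), 47) = Mul(Add(108, Mul(-2, -4, 2304)), 47) = Mul(Add(108, 18432), 47) = Mul(18540, 47) = 871380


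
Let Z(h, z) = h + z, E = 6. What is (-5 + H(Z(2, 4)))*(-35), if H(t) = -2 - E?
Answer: 455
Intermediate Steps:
H(t) = -8 (H(t) = -2 - 1*6 = -2 - 6 = -8)
(-5 + H(Z(2, 4)))*(-35) = (-5 - 8)*(-35) = -13*(-35) = 455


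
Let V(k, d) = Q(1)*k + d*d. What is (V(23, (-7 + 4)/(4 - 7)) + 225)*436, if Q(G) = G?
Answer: 108564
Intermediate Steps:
V(k, d) = k + d² (V(k, d) = 1*k + d*d = k + d²)
(V(23, (-7 + 4)/(4 - 7)) + 225)*436 = ((23 + ((-7 + 4)/(4 - 7))²) + 225)*436 = ((23 + (-3/(-3))²) + 225)*436 = ((23 + (-3*(-⅓))²) + 225)*436 = ((23 + 1²) + 225)*436 = ((23 + 1) + 225)*436 = (24 + 225)*436 = 249*436 = 108564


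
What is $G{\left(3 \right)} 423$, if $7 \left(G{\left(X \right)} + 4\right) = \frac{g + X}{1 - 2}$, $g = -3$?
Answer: $-1692$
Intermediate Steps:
$G{\left(X \right)} = - \frac{25}{7} - \frac{X}{7}$ ($G{\left(X \right)} = -4 + \frac{\left(-3 + X\right) \frac{1}{1 - 2}}{7} = -4 + \frac{\left(-3 + X\right) \frac{1}{-1}}{7} = -4 + \frac{\left(-3 + X\right) \left(-1\right)}{7} = -4 + \frac{3 - X}{7} = -4 - \left(- \frac{3}{7} + \frac{X}{7}\right) = - \frac{25}{7} - \frac{X}{7}$)
$G{\left(3 \right)} 423 = \left(- \frac{25}{7} - \frac{3}{7}\right) 423 = \left(-4\right) 423 = -1692$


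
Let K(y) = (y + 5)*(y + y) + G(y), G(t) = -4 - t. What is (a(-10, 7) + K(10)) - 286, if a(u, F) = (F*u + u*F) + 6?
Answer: -134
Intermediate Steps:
a(u, F) = 6 + 2*F*u (a(u, F) = (F*u + F*u) + 6 = 2*F*u + 6 = 6 + 2*F*u)
K(y) = -4 - y + 2*y*(5 + y) (K(y) = (y + 5)*(y + y) + (-4 - y) = (5 + y)*(2*y) + (-4 - y) = 2*y*(5 + y) + (-4 - y) = -4 - y + 2*y*(5 + y))
(a(-10, 7) + K(10)) - 286 = ((6 + 2*7*(-10)) + (-4 + 2*10² + 9*10)) - 286 = ((6 - 140) + (-4 + 2*100 + 90)) - 286 = (-134 + (-4 + 200 + 90)) - 286 = (-134 + 286) - 286 = 152 - 286 = -134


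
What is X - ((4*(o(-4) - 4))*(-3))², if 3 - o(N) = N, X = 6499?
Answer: 5203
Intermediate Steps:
o(N) = 3 - N
X - ((4*(o(-4) - 4))*(-3))² = 6499 - ((4*((3 - 1*(-4)) - 4))*(-3))² = 6499 - ((4*((3 + 4) - 4))*(-3))² = 6499 - ((4*(7 - 4))*(-3))² = 6499 - ((4*3)*(-3))² = 6499 - (12*(-3))² = 6499 - 1*(-36)² = 6499 - 1*1296 = 6499 - 1296 = 5203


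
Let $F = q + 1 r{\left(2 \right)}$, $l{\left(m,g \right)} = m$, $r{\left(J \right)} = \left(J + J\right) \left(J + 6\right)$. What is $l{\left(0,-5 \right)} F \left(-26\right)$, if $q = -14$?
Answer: $0$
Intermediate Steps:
$r{\left(J \right)} = 2 J \left(6 + J\right)$
$F = 18$ ($F = -14 + 1 \cdot 2 \cdot 2 \left(6 + 2\right) = -14 + 1 \cdot 2 \cdot 2 \cdot 8 = -14 + 1 \cdot 32 = -14 + 32 = 18$)
$l{\left(0,-5 \right)} F \left(-26\right) = 0 \cdot 18 \left(-26\right) = 0 \left(-26\right) = 0$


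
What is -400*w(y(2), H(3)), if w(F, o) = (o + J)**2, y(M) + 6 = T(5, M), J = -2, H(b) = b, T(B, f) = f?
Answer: -400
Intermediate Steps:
y(M) = -6 + M
w(F, o) = (-2 + o)**2 (w(F, o) = (o - 2)**2 = (-2 + o)**2)
-400*w(y(2), H(3)) = -400*(-2 + 3)**2 = -400*1**2 = -400*1 = -400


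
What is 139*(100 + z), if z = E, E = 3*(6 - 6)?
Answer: 13900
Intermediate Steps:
E = 0 (E = 3*0 = 0)
z = 0
139*(100 + z) = 139*(100 + 0) = 139*100 = 13900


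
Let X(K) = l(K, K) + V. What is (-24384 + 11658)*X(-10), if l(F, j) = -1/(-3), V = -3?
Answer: 33936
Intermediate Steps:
l(F, j) = 1/3 (l(F, j) = -1*(-1/3) = 1/3)
X(K) = -8/3 (X(K) = 1/3 - 3 = -8/3)
(-24384 + 11658)*X(-10) = (-24384 + 11658)*(-8/3) = -12726*(-8/3) = 33936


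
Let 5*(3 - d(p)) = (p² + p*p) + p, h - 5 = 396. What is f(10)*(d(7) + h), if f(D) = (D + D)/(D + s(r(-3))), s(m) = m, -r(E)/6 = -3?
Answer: 1915/7 ≈ 273.57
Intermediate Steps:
h = 401 (h = 5 + 396 = 401)
r(E) = 18 (r(E) = -6*(-3) = 18)
d(p) = 3 - 2*p²/5 - p/5 (d(p) = 3 - ((p² + p*p) + p)/5 = 3 - ((p² + p²) + p)/5 = 3 - (2*p² + p)/5 = 3 - (p + 2*p²)/5 = 3 + (-2*p²/5 - p/5) = 3 - 2*p²/5 - p/5)
f(D) = 2*D/(18 + D) (f(D) = (D + D)/(D + 18) = (2*D)/(18 + D) = 2*D/(18 + D))
f(10)*(d(7) + h) = (2*10/(18 + 10))*((3 - ⅖*7² - ⅕*7) + 401) = (2*10/28)*((3 - ⅖*49 - 7/5) + 401) = (2*10*(1/28))*((3 - 98/5 - 7/5) + 401) = 5*(-18 + 401)/7 = (5/7)*383 = 1915/7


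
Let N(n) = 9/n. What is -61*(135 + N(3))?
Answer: -8418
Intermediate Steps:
-61*(135 + N(3)) = -61*(135 + 9/3) = -61*(135 + 9*(1/3)) = -61*(135 + 3) = -61*138 = -8418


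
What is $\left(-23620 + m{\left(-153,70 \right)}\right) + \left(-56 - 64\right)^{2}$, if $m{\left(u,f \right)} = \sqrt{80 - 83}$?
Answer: $-9220 + i \sqrt{3} \approx -9220.0 + 1.732 i$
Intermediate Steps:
$m{\left(u,f \right)} = i \sqrt{3}$ ($m{\left(u,f \right)} = \sqrt{-3} = i \sqrt{3}$)
$\left(-23620 + m{\left(-153,70 \right)}\right) + \left(-56 - 64\right)^{2} = \left(-23620 + i \sqrt{3}\right) + \left(-56 - 64\right)^{2} = \left(-23620 + i \sqrt{3}\right) + \left(-120\right)^{2} = \left(-23620 + i \sqrt{3}\right) + 14400 = -9220 + i \sqrt{3}$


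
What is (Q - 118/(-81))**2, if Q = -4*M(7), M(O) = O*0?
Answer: 13924/6561 ≈ 2.1222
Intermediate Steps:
M(O) = 0
Q = 0 (Q = -4*0 = 0)
(Q - 118/(-81))**2 = (0 - 118/(-81))**2 = (0 - 118*(-1/81))**2 = (0 + 118/81)**2 = (118/81)**2 = 13924/6561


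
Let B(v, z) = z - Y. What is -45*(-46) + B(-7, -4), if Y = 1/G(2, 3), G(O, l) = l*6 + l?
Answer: 43385/21 ≈ 2066.0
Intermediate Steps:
G(O, l) = 7*l (G(O, l) = 6*l + l = 7*l)
Y = 1/21 (Y = 1/(7*3) = 1/21 ≈ 0.047619)
B(v, z) = -1/21 + z (B(v, z) = z - 1*1/21 = z - 1/21 = -1/21 + z)
-45*(-46) + B(-7, -4) = -45*(-46) + (-1/21 - 4) = 2070 - 85/21 = 43385/21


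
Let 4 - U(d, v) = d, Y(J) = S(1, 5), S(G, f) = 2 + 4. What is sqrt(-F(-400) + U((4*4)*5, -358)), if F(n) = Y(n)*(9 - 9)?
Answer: 2*I*sqrt(19) ≈ 8.7178*I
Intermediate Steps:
S(G, f) = 6
Y(J) = 6
U(d, v) = 4 - d
F(n) = 0 (F(n) = 6*(9 - 9) = 6*0 = 0)
sqrt(-F(-400) + U((4*4)*5, -358)) = sqrt(-1*0 + (4 - 4*4*5)) = sqrt(0 + (4 - 16*5)) = sqrt(0 + (4 - 1*80)) = sqrt(0 + (4 - 80)) = sqrt(0 - 76) = sqrt(-76) = 2*I*sqrt(19)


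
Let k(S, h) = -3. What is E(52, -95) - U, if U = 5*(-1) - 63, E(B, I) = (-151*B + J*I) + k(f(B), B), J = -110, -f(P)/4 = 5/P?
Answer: 2663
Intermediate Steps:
f(P) = -20/P
E(B, I) = -3 - 151*B - 110*I (E(B, I) = (-151*B - 110*I) - 3 = -3 - 151*B - 110*I)
U = -68 (U = -5 - 63 = -68)
E(52, -95) - U = (-3 - 151*52 - 110*(-95)) - 1*(-68) = (-3 - 7852 + 10450) + 68 = 2595 + 68 = 2663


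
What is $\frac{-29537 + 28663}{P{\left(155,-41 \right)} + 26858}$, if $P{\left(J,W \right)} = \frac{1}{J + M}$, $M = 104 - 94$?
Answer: $- \frac{6270}{192677} \approx -0.032542$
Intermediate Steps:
$M = 10$ ($M = 104 - 94 = 10$)
$P{\left(J,W \right)} = \frac{1}{10 + J}$ ($P{\left(J,W \right)} = \frac{1}{J + 10} = \frac{1}{10 + J}$)
$\frac{-29537 + 28663}{P{\left(155,-41 \right)} + 26858} = \frac{-29537 + 28663}{\frac{1}{10 + 155} + 26858} = - \frac{874}{\frac{1}{165} + 26858} = - \frac{874}{\frac{4431571}{165}} = \left(-874\right) \frac{165}{4431571} = - \frac{6270}{192677}$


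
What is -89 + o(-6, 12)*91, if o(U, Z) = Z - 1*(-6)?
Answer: 1549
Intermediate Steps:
o(U, Z) = 6 + Z (o(U, Z) = Z + 6 = 6 + Z)
-89 + o(-6, 12)*91 = -89 + (6 + 12)*91 = -89 + 18*91 = -89 + 1638 = 1549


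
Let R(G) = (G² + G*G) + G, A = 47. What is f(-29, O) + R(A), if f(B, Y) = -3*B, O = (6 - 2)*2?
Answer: 4552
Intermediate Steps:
O = 8 (O = 4*2 = 8)
R(G) = G + 2*G² (R(G) = (G² + G²) + G = 2*G² + G = G + 2*G²)
f(-29, O) + R(A) = -3*(-29) + 47*(1 + 2*47) = 87 + 47*(1 + 94) = 87 + 47*95 = 87 + 4465 = 4552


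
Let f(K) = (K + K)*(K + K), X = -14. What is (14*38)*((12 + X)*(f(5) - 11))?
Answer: -94696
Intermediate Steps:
f(K) = 4*K² (f(K) = (2*K)*(2*K) = 4*K²)
(14*38)*((12 + X)*(f(5) - 11)) = (14*38)*((12 - 14)*(4*5² - 11)) = 532*(-2*(4*25 - 11)) = 532*(-2*(100 - 11)) = 532*(-2*89) = 532*(-178) = -94696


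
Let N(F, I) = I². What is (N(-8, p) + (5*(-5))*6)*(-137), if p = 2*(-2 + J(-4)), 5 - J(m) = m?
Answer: -6302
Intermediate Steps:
J(m) = 5 - m
p = 14 (p = 2*(-2 + (5 - 1*(-4))) = 2*(-2 + (5 + 4)) = 2*(-2 + 9) = 2*7 = 14)
(N(-8, p) + (5*(-5))*6)*(-137) = (14² + (5*(-5))*6)*(-137) = (196 - 25*6)*(-137) = (196 - 150)*(-137) = 46*(-137) = -6302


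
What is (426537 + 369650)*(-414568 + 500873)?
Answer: 68714919035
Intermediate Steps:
(426537 + 369650)*(-414568 + 500873) = 796187*86305 = 68714919035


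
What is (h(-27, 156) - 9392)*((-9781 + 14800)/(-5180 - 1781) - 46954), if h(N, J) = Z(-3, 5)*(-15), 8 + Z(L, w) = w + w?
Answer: 3079597782086/6961 ≈ 4.4241e+8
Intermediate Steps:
Z(L, w) = -8 + 2*w (Z(L, w) = -8 + (w + w) = -8 + 2*w)
h(N, J) = -30 (h(N, J) = (-8 + 2*5)*(-15) = (-8 + 10)*(-15) = 2*(-15) = -30)
(h(-27, 156) - 9392)*((-9781 + 14800)/(-5180 - 1781) - 46954) = (-30 - 9392)*((-9781 + 14800)/(-5180 - 1781) - 46954) = -9422*(5019/(-6961) - 46954) = -9422*(5019*(-1/6961) - 46954) = -9422*(-5019/6961 - 46954) = -9422*(-326851813/6961) = 3079597782086/6961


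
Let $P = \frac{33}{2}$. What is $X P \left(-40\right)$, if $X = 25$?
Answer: $-16500$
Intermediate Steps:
$P = \frac{33}{2}$ ($P = 33 \cdot \frac{1}{2} = \frac{33}{2} \approx 16.5$)
$X P \left(-40\right) = 25 \cdot \frac{33}{2} \left(-40\right) = \frac{825}{2} \left(-40\right) = -16500$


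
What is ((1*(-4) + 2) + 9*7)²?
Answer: 3721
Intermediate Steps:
((1*(-4) + 2) + 9*7)² = ((-4 + 2) + 63)² = (-2 + 63)² = 61² = 3721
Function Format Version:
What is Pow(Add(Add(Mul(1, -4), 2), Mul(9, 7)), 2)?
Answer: 3721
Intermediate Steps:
Pow(Add(Add(Mul(1, -4), 2), Mul(9, 7)), 2) = Pow(Add(Add(-4, 2), 63), 2) = Pow(Add(-2, 63), 2) = Pow(61, 2) = 3721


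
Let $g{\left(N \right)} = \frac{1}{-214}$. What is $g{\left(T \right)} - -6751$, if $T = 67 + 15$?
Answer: $\frac{1444713}{214} \approx 6751.0$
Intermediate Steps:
$T = 82$
$g{\left(N \right)} = - \frac{1}{214}$
$g{\left(T \right)} - -6751 = - \frac{1}{214} - -6751 = - \frac{1}{214} + 6751 = \frac{1444713}{214}$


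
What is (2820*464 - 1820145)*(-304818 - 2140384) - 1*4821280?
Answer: 1251119460050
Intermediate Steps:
(2820*464 - 1820145)*(-304818 - 2140384) - 1*4821280 = (1308480 - 1820145)*(-2445202) - 4821280 = -511665*(-2445202) - 4821280 = 1251124281330 - 4821280 = 1251119460050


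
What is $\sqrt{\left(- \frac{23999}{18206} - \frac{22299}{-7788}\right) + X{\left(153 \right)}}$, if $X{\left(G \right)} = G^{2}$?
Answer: $\frac{\sqrt{3268360820341752883}}{11815694} \approx 153.01$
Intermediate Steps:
$\sqrt{\left(- \frac{23999}{18206} - \frac{22299}{-7788}\right) + X{\left(153 \right)}} = \sqrt{\left(- \frac{23999}{18206} - \frac{22299}{-7788}\right) + 153^{2}} = \sqrt{\left(\left(-23999\right) \frac{1}{18206} - - \frac{7433}{2596}\right) + 23409} = \sqrt{\left(- \frac{23999}{18206} + \frac{7433}{2596}\right) + 23409} = \sqrt{\frac{36511897}{23631388} + 23409} = \sqrt{\frac{553223673589}{23631388}} = \frac{\sqrt{3268360820341752883}}{11815694}$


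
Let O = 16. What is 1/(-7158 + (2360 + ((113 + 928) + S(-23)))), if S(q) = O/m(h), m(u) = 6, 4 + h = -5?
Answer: -3/11263 ≈ -0.00026636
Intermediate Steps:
h = -9 (h = -4 - 5 = -9)
S(q) = 8/3 (S(q) = 16/6 = 16*(⅙) = 8/3)
1/(-7158 + (2360 + ((113 + 928) + S(-23)))) = 1/(-7158 + (2360 + ((113 + 928) + 8/3))) = 1/(-7158 + (2360 + (1041 + 8/3))) = 1/(-7158 + (2360 + 3131/3)) = 1/(-7158 + 10211/3) = 1/(-11263/3) = -3/11263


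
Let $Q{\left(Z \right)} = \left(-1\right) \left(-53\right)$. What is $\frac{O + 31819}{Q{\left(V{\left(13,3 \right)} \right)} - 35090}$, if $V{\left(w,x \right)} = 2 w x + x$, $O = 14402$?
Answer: $- \frac{15407}{11679} \approx -1.3192$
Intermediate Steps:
$V{\left(w,x \right)} = x + 2 w x$ ($V{\left(w,x \right)} = 2 w x + x = x + 2 w x$)
$Q{\left(Z \right)} = 53$
$\frac{O + 31819}{Q{\left(V{\left(13,3 \right)} \right)} - 35090} = \frac{14402 + 31819}{53 - 35090} = \frac{46221}{-35037} = 46221 \left(- \frac{1}{35037}\right) = - \frac{15407}{11679}$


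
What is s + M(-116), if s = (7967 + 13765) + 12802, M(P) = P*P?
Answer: 47990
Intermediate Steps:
M(P) = P**2
s = 34534 (s = 21732 + 12802 = 34534)
s + M(-116) = 34534 + (-116)**2 = 34534 + 13456 = 47990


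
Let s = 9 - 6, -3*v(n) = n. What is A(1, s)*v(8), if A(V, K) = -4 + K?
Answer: 8/3 ≈ 2.6667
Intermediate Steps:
v(n) = -n/3
s = 3
A(1, s)*v(8) = (-4 + 3)*(-⅓*8) = -1*(-8/3) = 8/3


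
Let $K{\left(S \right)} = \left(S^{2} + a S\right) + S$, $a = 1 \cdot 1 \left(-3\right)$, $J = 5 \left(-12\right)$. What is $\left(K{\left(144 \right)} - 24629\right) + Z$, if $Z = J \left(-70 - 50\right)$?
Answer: $3019$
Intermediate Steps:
$J = -60$
$a = -3$ ($a = 1 \left(-3\right) = -3$)
$K{\left(S \right)} = S^{2} - 2 S$ ($K{\left(S \right)} = \left(S^{2} - 3 S\right) + S = S^{2} - 2 S$)
$Z = 7200$ ($Z = - 60 \left(-70 - 50\right) = \left(-60\right) \left(-120\right) = 7200$)
$\left(K{\left(144 \right)} - 24629\right) + Z = \left(144 \left(-2 + 144\right) - 24629\right) + 7200 = \left(144 \cdot 142 - 24629\right) + 7200 = \left(20448 - 24629\right) + 7200 = -4181 + 7200 = 3019$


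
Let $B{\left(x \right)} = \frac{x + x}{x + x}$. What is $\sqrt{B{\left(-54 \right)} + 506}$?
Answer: $13 \sqrt{3} \approx 22.517$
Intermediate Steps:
$B{\left(x \right)} = 1$ ($B{\left(x \right)} = \frac{2 x}{2 x} = 2 x \frac{1}{2 x} = 1$)
$\sqrt{B{\left(-54 \right)} + 506} = \sqrt{1 + 506} = \sqrt{507} = 13 \sqrt{3}$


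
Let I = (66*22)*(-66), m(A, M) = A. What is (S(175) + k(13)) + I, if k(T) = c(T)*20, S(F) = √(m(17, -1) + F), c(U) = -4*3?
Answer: -96072 + 8*√3 ≈ -96058.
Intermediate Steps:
c(U) = -12
S(F) = √(17 + F)
I = -95832 (I = 1452*(-66) = -95832)
k(T) = -240 (k(T) = -12*20 = -240)
(S(175) + k(13)) + I = (√(17 + 175) - 240) - 95832 = (√192 - 240) - 95832 = (8*√3 - 240) - 95832 = (-240 + 8*√3) - 95832 = -96072 + 8*√3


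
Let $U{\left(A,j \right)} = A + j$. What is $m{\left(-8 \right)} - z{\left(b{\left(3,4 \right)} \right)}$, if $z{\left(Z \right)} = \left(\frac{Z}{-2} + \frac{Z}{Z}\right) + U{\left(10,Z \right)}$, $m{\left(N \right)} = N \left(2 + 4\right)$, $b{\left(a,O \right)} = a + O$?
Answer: $- \frac{125}{2} \approx -62.5$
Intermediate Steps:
$b{\left(a,O \right)} = O + a$
$m{\left(N \right)} = 6 N$ ($m{\left(N \right)} = N 6 = 6 N$)
$z{\left(Z \right)} = 11 + \frac{Z}{2}$ ($z{\left(Z \right)} = \left(\frac{Z}{-2} + \frac{Z}{Z}\right) + \left(10 + Z\right) = \left(Z \left(- \frac{1}{2}\right) + 1\right) + \left(10 + Z\right) = \left(- \frac{Z}{2} + 1\right) + \left(10 + Z\right) = \left(1 - \frac{Z}{2}\right) + \left(10 + Z\right) = 11 + \frac{Z}{2}$)
$m{\left(-8 \right)} - z{\left(b{\left(3,4 \right)} \right)} = 6 \left(-8\right) - \left(11 + \frac{4 + 3}{2}\right) = -48 - \left(11 + \frac{1}{2} \cdot 7\right) = -48 - \left(11 + \frac{7}{2}\right) = -48 - \frac{29}{2} = - \frac{125}{2}$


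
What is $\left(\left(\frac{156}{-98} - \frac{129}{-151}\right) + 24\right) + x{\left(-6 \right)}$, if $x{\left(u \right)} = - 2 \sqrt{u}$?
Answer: $\frac{172119}{7399} - 2 i \sqrt{6} \approx 23.262 - 4.899 i$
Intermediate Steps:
$\left(\left(\frac{156}{-98} - \frac{129}{-151}\right) + 24\right) + x{\left(-6 \right)} = \left(\left(\frac{156}{-98} - \frac{129}{-151}\right) + 24\right) - 2 \sqrt{-6} = \left(\left(156 \left(- \frac{1}{98}\right) - - \frac{129}{151}\right) + 24\right) - 2 i \sqrt{6} = \left(\left(- \frac{78}{49} + \frac{129}{151}\right) + 24\right) - 2 i \sqrt{6} = \left(- \frac{5457}{7399} + 24\right) - 2 i \sqrt{6} = \frac{172119}{7399} - 2 i \sqrt{6}$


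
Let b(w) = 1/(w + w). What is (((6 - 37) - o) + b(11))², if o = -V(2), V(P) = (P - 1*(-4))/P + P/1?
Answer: 326041/484 ≈ 673.64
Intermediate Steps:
V(P) = P + (4 + P)/P (V(P) = (P + 4)/P + P*1 = (4 + P)/P + P = P + (4 + P)/P)
b(w) = 1/(2*w)
o = -5 (o = -(1 + 2 + 4/2) = -(1 + 2 + 4*(½)) = -(1 + 2 + 2) = -1*5 = -5)
(((6 - 37) - o) + b(11))² = (((6 - 37) - 1*(-5)) + (½)/11)² = ((-31 + 5) + (½)*(1/11))² = (-26 + 1/22)² = (-571/22)² = 326041/484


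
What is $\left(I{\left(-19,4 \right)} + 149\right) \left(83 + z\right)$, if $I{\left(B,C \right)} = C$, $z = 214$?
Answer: $45441$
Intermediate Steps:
$\left(I{\left(-19,4 \right)} + 149\right) \left(83 + z\right) = \left(4 + 149\right) \left(83 + 214\right) = 153 \cdot 297 = 45441$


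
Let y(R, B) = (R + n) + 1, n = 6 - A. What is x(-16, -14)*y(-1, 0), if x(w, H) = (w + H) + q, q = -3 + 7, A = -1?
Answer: -182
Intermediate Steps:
q = 4
n = 7 (n = 6 - 1*(-1) = 6 + 1 = 7)
x(w, H) = 4 + H + w (x(w, H) = (w + H) + 4 = (H + w) + 4 = 4 + H + w)
y(R, B) = 8 + R (y(R, B) = (R + 7) + 1 = (7 + R) + 1 = 8 + R)
x(-16, -14)*y(-1, 0) = (4 - 14 - 16)*(8 - 1) = -26*7 = -182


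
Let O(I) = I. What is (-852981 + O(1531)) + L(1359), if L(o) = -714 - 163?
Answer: -852327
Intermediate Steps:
L(o) = -877
(-852981 + O(1531)) + L(1359) = (-852981 + 1531) - 877 = -851450 - 877 = -852327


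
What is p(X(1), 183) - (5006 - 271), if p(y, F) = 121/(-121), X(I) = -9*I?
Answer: -4736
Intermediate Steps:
p(y, F) = -1 (p(y, F) = 121*(-1/121) = -1)
p(X(1), 183) - (5006 - 271) = -1 - (5006 - 271) = -1 - 1*4735 = -1 - 4735 = -4736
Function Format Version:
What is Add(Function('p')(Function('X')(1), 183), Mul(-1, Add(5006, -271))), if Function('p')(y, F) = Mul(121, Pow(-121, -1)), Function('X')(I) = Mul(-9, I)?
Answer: -4736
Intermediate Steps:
Function('p')(y, F) = -1 (Function('p')(y, F) = Mul(121, Rational(-1, 121)) = -1)
Add(Function('p')(Function('X')(1), 183), Mul(-1, Add(5006, -271))) = Add(-1, Mul(-1, Add(5006, -271))) = Add(-1, Mul(-1, 4735)) = Add(-1, -4735) = -4736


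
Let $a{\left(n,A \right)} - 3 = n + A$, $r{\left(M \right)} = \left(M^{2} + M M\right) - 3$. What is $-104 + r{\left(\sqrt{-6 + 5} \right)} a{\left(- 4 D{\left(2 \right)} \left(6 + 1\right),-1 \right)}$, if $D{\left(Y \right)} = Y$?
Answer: $166$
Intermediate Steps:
$r{\left(M \right)} = -3 + 2 M^{2}$ ($r{\left(M \right)} = \left(M^{2} + M^{2}\right) - 3 = 2 M^{2} - 3 = -3 + 2 M^{2}$)
$a{\left(n,A \right)} = 3 + A + n$ ($a{\left(n,A \right)} = 3 + \left(n + A\right) = 3 + \left(A + n\right) = 3 + A + n$)
$-104 + r{\left(\sqrt{-6 + 5} \right)} a{\left(- 4 D{\left(2 \right)} \left(6 + 1\right),-1 \right)} = -104 + \left(-3 + 2 \left(\sqrt{-6 + 5}\right)^{2}\right) \left(3 - 1 - 4 \cdot 2 \left(6 + 1\right)\right) = -104 + \left(-3 + 2 \left(\sqrt{-1}\right)^{2}\right) \left(3 - 1 - 4 \cdot 2 \cdot 7\right) = -104 + \left(-3 + 2 i^{2}\right) \left(3 - 1 - 56\right) = -104 + \left(-3 + 2 \left(-1\right)\right) \left(3 - 1 - 56\right) = -104 + \left(-3 - 2\right) \left(-54\right) = -104 - -270 = -104 + 270 = 166$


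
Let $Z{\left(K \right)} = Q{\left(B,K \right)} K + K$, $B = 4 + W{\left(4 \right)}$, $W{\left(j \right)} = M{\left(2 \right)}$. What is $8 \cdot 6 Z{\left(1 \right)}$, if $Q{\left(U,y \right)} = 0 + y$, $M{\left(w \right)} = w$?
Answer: $96$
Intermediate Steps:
$W{\left(j \right)} = 2$
$B = 6$ ($B = 4 + 2 = 6$)
$Q{\left(U,y \right)} = y$
$Z{\left(K \right)} = K + K^{2}$ ($Z{\left(K \right)} = K K + K = K^{2} + K = K + K^{2}$)
$8 \cdot 6 Z{\left(1 \right)} = 8 \cdot 6 \cdot 1 \left(1 + 1\right) = 48 \cdot 1 \cdot 2 = 48 \cdot 2 = 96$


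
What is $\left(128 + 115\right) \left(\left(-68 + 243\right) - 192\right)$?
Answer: $-4131$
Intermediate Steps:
$\left(128 + 115\right) \left(\left(-68 + 243\right) - 192\right) = 243 \left(175 - 192\right) = 243 \left(-17\right) = -4131$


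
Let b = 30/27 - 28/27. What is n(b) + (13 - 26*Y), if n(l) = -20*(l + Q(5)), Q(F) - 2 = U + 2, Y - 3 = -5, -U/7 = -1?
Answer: -4225/27 ≈ -156.48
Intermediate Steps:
U = 7 (U = -7*(-1) = 7)
b = 2/27 (b = 30*(1/27) - 28*1/27 = 10/9 - 28/27 = 2/27 ≈ 0.074074)
Y = -2 (Y = 3 - 5 = -2)
Q(F) = 11 (Q(F) = 2 + (7 + 2) = 2 + 9 = 11)
n(l) = -220 - 20*l (n(l) = -20*(l + 11) = -20*(11 + l) = -220 - 20*l)
n(b) + (13 - 26*Y) = (-220 - 20*2/27) + (13 - 26*(-2)) = (-220 - 40/27) + (13 + 52) = -5980/27 + 65 = -4225/27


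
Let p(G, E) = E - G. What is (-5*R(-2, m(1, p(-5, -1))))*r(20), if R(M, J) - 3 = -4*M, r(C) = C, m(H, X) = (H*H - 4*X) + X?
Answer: -1100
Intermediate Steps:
m(H, X) = H² - 3*X (m(H, X) = (H² - 4*X) + X = H² - 3*X)
R(M, J) = 3 - 4*M
(-5*R(-2, m(1, p(-5, -1))))*r(20) = -5*(3 - 4*(-2))*20 = -5*(3 + 8)*20 = -5*11*20 = -55*20 = -1100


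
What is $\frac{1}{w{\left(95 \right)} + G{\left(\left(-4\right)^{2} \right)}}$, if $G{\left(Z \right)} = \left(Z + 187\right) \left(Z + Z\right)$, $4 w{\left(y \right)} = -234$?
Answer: $\frac{2}{12875} \approx 0.00015534$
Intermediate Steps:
$w{\left(y \right)} = - \frac{117}{2}$ ($w{\left(y \right)} = \frac{1}{4} \left(-234\right) = - \frac{117}{2}$)
$G{\left(Z \right)} = 2 Z \left(187 + Z\right)$ ($G{\left(Z \right)} = \left(187 + Z\right) 2 Z = 2 Z \left(187 + Z\right)$)
$\frac{1}{w{\left(95 \right)} + G{\left(\left(-4\right)^{2} \right)}} = \frac{1}{- \frac{117}{2} + 2 \left(-4\right)^{2} \left(187 + \left(-4\right)^{2}\right)} = \frac{1}{- \frac{117}{2} + 2 \cdot 16 \left(187 + 16\right)} = \frac{1}{- \frac{117}{2} + 2 \cdot 16 \cdot 203} = \frac{1}{- \frac{117}{2} + 6496} = \frac{1}{\frac{12875}{2}} = \frac{2}{12875}$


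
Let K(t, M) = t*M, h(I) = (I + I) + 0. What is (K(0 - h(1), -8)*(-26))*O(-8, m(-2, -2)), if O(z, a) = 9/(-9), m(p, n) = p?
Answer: 416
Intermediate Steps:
h(I) = 2*I (h(I) = 2*I + 0 = 2*I)
K(t, M) = M*t
O(z, a) = -1 (O(z, a) = 9*(-⅑) = -1)
(K(0 - h(1), -8)*(-26))*O(-8, m(-2, -2)) = (-8*(0 - 2)*(-26))*(-1) = (-8*(-2)*(-26))*(-1) = (16*(-26))*(-1) = -416*(-1) = 416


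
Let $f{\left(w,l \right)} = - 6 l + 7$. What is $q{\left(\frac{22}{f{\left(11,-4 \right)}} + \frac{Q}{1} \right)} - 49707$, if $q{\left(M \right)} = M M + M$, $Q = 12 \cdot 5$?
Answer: $- \frac{44168161}{961} \approx -45961.0$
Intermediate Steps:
$f{\left(w,l \right)} = 7 - 6 l$
$Q = 60$
$q{\left(M \right)} = M + M^{2}$ ($q{\left(M \right)} = M^{2} + M = M + M^{2}$)
$q{\left(\frac{22}{f{\left(11,-4 \right)}} + \frac{Q}{1} \right)} - 49707 = \left(\frac{22}{7 - -24} + \frac{60}{1}\right) \left(1 + \left(\frac{22}{7 - -24} + \frac{60}{1}\right)\right) - 49707 = \left(\frac{22}{7 + 24} + 60 \cdot 1\right) \left(1 + \left(\frac{22}{7 + 24} + 60 \cdot 1\right)\right) - 49707 = \left(\frac{22}{31} + 60\right) \left(1 + \left(\frac{22}{31} + 60\right)\right) - 49707 = \frac{1882 \left(1 + \frac{1882}{31}\right)}{31} - 49707 = \frac{1882}{31} \cdot \frac{1913}{31} - 49707 = \frac{3600266}{961} - 49707 = - \frac{44168161}{961}$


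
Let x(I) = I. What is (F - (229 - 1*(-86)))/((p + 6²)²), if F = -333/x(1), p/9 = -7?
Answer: -8/9 ≈ -0.88889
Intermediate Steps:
p = -63 (p = 9*(-7) = -63)
F = -333 (F = -333/1 = -333*1 = -333)
(F - (229 - 1*(-86)))/((p + 6²)²) = (-333 - (229 - 1*(-86)))/((-63 + 6²)²) = (-333 - (229 + 86))/((-63 + 36)²) = (-333 - 1*315)/((-27)²) = (-333 - 315)/729 = -648*1/729 = -8/9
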